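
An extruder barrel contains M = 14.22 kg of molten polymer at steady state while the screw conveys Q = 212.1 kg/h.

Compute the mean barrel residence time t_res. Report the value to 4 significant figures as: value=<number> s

Q_s = Q / 3600 = 212.1 / 3600 = 0.0589167 kg/s
t_res = M / Q_s = 14.22 / 0.0589167 = 241.358 s

value=241.4 s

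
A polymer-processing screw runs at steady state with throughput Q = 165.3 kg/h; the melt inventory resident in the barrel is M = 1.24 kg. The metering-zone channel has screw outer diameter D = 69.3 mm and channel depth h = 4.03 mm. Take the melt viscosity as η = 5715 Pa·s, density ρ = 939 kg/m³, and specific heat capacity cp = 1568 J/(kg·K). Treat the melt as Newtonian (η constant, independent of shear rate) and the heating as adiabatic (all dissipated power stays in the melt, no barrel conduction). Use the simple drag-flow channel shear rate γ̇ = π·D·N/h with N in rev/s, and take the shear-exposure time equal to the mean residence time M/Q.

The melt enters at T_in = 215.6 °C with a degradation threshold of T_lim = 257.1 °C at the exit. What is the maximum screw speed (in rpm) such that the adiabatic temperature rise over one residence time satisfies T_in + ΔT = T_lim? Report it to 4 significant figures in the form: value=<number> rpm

value=22.10 rpm

Convert throughput: Q = 165.3 kg/h = 165.3/3600 = 0.0459167 kg/s
t_res = M / Q_s = 1.24 / 0.0459167 = 27.0054 s
Convert to metres: D = 0.0693 m, h = 0.00403 m
ΔT_a = T_lim − T_in = 257.1 °C − 215.6 °C = 41.5 K
γ̇_max² = ΔT_a·ρ·cp/(η·t_res) = 41.5·939·1568/(5715·27.0054) = 395.906 s⁻²
Take the square root: γ̇_max = √(395.906) = 19.8974 s⁻¹
N_max = γ̇_max h / (πD) = 19.8974·0.00403/(π·0.0693) = 0.368314 rev/s → ×60 = 22.0988 rpm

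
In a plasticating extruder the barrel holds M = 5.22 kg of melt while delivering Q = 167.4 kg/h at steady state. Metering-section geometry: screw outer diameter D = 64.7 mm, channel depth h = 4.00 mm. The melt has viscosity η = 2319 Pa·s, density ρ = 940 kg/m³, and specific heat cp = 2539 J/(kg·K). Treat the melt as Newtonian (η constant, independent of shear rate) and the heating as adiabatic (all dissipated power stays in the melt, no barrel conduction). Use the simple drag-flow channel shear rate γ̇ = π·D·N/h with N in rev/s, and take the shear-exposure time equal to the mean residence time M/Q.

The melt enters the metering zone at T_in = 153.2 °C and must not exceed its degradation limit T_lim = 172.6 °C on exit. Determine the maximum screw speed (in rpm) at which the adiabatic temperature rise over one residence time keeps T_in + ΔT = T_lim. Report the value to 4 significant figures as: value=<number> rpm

Throughput in SI: Q_s = 167.4 kg/h ÷ 3600 s/h = 0.0465 kg/s
t_res = M / Q_s = 5.22 / 0.0465 = 112.258 s
Geometry in SI: D = 64.7 mm → 0.0647 m, h = 4.00 mm → 0.004 m
ΔT_a = T_lim − T_in = 172.6 °C − 153.2 °C = 19.4 K
γ̇_max² = ΔT_a·ρ·cp / (η·t_res) = [19.4 × 940 × 2539] / [2319 × 112.258] = 177.858 s⁻²
γ̇_max = sqrt(177.858) = 13.3364 s⁻¹
N_max = γ̇_max h / (πD) = 13.3364·0.004/(π·0.0647) = 0.262448 rev/s → ×60 = 15.7469 rpm

value=15.75 rpm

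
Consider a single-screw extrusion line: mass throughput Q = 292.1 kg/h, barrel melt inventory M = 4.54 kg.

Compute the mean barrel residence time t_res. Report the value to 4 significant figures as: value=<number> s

Q_s = Q / 3600 = 292.1 / 3600 = 0.0811389 kg/s
t_res = M / Q_s = 4.54 / 0.0811389 = 55.9534 s

value=55.95 s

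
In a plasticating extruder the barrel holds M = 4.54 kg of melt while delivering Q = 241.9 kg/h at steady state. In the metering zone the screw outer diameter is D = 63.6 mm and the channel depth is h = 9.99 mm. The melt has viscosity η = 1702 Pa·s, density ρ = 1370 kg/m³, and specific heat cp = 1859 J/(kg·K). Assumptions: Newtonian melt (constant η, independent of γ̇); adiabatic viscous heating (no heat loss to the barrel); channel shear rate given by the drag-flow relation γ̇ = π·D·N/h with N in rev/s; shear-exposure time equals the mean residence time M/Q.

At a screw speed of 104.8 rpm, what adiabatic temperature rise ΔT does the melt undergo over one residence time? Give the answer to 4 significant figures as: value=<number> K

value=55.10 K

Throughput in SI: Q_s = 241.9 kg/h ÷ 3600 s/h = 0.0671944 kg/s
t_res = M / Q_s = 4.54 ÷ 0.0671944 = 67.5651 s
Convert to SI: D = 0.0636 m, h = 0.00999 m, N = 104.8/60 = 1.74667 rev/s
γ̇ = π·D·N / h = π · 0.0636 · 1.74667 / 0.00999 = 34.9343 s⁻¹
ΔT = η·γ̇²·t_res / (ρ·cp) = 1702 · (34.9343)² · 67.5651 / (1370 · 1859) = 55.1043 K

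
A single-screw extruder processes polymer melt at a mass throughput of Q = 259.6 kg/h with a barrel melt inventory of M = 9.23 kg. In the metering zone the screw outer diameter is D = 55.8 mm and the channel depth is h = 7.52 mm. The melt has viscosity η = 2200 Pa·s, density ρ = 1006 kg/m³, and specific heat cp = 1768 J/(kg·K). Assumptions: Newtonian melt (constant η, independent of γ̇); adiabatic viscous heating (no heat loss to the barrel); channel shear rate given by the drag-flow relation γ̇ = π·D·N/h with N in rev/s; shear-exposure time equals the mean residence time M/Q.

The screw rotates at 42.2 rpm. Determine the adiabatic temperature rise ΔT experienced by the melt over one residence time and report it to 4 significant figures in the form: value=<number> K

value=42.56 K

Q_s = Q / 3600 = 259.6 / 3600 = 0.0721111 kg/s
Mean residence time: t_res = M/Q_s = 9.23 kg / 0.0721111 kg/s = 127.997 s
D = 55.8 mm = 0.0558 m;  h = 7.52 mm = 0.00752 m;  N = 42.2 rpm / 60 = 0.703333 rev/s
Shear rate: γ̇ = πDN/h = π·0.0558·0.703333/0.00752 = 16.3956 s⁻¹
ΔT = η·γ̇²·t_res / (ρ·cp) = 2200 · (16.3956)² · 127.997 / (1006 · 1768) = 42.5595 K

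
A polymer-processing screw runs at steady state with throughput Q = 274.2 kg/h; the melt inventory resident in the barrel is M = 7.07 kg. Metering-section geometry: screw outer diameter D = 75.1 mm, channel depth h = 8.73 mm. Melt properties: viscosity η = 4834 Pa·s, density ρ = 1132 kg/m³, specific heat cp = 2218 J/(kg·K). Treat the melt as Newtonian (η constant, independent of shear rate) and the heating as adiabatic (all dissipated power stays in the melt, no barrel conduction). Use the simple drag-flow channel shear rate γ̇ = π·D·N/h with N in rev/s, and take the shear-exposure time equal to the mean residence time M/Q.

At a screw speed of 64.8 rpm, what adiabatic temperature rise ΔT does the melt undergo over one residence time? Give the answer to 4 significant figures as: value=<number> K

value=152.2 K

Throughput in SI: Q_s = 274.2 kg/h ÷ 3600 s/h = 0.0761667 kg/s
t_res = M / Q_s = 7.07 / 0.0761667 = 92.8228 s
D = 75.1 mm = 0.0751 m;  h = 8.73 mm = 0.00873 m;  N = 64.8 rpm / 60 = 1.08 rev/s
γ̇ = π·D·N / h = π · 0.0751 · 1.08 / 0.00873 = 29.1877 s⁻¹
ΔT = η·γ̇²·t_res / (ρ·cp) = 4834 · (29.1877)² · 92.8228 / (1132 · 2218) = 152.248 K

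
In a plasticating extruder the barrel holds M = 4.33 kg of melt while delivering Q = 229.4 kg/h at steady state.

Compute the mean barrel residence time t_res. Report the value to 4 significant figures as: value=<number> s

Convert throughput: Q = 229.4 kg/h = 229.4/3600 = 0.0637222 kg/s
t_res = M / Q_s = 4.33 ÷ 0.0637222 = 67.9512 s

value=67.95 s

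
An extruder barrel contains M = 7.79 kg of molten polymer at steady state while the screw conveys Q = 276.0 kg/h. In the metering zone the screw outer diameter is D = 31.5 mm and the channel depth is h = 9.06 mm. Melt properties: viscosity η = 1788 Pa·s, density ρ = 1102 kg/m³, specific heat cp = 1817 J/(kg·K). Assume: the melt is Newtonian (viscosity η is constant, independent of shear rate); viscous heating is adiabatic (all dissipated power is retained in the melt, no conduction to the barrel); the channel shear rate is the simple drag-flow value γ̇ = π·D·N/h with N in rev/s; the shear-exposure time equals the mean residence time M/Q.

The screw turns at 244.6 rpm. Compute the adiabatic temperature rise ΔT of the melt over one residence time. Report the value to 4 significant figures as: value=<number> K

value=179.9 K

Convert throughput: Q = 276.0 kg/h = 276.0/3600 = 0.0766667 kg/s
Mean residence time: t_res = M/Q_s = 7.79 kg / 0.0766667 kg/s = 101.609 s
Convert to SI: D = 0.0315 m, h = 0.00906 m, N = 244.6/60 = 4.07667 rev/s
γ̇ = π D N / h = (π)(0.0315)(4.07667) / 0.00906 = 44.5284 s⁻¹
Adiabatic rise: ΔT = η γ̇² t_res / (ρ cp) = 1788·(44.5284)²·101.609 / (1102·1817) = 179.902 K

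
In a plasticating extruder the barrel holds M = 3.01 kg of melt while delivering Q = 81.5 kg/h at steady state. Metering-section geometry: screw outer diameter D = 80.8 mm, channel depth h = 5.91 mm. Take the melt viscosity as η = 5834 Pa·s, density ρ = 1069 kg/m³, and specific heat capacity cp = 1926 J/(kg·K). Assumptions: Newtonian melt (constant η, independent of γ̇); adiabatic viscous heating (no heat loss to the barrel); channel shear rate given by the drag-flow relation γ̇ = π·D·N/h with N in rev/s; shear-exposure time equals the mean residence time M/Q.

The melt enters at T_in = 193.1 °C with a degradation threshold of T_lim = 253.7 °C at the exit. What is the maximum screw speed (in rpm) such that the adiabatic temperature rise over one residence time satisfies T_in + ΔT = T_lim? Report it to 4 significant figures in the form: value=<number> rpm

Q_s = Q / 3600 = 81.5 / 3600 = 0.0226389 kg/s
t_res = M / Q_s = 3.01 / 0.0226389 = 132.957 s
Geometry in SI: D = 80.8 mm → 0.0808 m, h = 5.91 mm → 0.00591 m
ΔT_a = T_lim − T_in = 253.7 °C − 193.1 °C = 60.6 K
Invert ΔT = ηγ̇²t_res/(ρcp) for γ̇: γ̇_max² = ΔT_a ρ cp / (η t_res) = 60.6·1069·1926 / (5834·132.957) = 160.853 s⁻²
Take the square root: γ̇_max = √(160.853) = 12.6828 s⁻¹
N_max = γ̇_max·h / (π·D) = 12.6828 · 0.00591 / (π · 0.0808) = 0.295284 rev/s = 17.7171 rpm

value=17.72 rpm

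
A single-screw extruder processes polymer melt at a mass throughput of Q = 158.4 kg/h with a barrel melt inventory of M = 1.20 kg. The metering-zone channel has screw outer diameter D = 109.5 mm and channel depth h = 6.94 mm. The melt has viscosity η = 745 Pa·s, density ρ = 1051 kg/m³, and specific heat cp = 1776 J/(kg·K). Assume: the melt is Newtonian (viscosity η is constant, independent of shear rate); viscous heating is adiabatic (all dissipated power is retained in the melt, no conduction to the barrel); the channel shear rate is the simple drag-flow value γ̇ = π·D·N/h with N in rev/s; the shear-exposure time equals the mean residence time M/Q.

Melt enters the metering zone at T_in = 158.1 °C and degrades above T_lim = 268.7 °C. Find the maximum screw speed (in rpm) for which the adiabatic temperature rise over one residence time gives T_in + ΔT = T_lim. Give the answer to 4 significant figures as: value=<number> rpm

Q_s = Q / 3600 = 158.4 / 3600 = 0.044 kg/s
t_res = M / Q_s = 1.20 ÷ 0.044 = 27.2727 s
Geometry in SI: D = 109.5 mm → 0.1095 m, h = 6.94 mm → 0.00694 m
Allowable rise: ΔT_a = T_lim − T_in = 268.7 − 158.1 = 110.6 K
γ̇_max² = ΔT_a·ρ·cp / (η·t_res) = [110.6 × 1051 × 1776] / [745 × 27.2727] = 10160.5 s⁻²
γ̇_max = sqrt(10160.5) = 100.799 s⁻¹
Solve γ̇ = πDN/h for N: N_max = γ̇_max·h/(π·D) = 100.799 × 0.00694 / (π × 0.1095) = 2.03354 rev/s = 122.013 rpm

value=122.0 rpm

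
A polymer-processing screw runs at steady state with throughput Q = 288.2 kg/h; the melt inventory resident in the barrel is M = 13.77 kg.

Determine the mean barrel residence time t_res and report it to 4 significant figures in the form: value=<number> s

value=172.0 s

Throughput in SI: Q_s = 288.2 kg/h ÷ 3600 s/h = 0.0800556 kg/s
Mean residence time: t_res = M/Q_s = 13.77 kg / 0.0800556 kg/s = 172.006 s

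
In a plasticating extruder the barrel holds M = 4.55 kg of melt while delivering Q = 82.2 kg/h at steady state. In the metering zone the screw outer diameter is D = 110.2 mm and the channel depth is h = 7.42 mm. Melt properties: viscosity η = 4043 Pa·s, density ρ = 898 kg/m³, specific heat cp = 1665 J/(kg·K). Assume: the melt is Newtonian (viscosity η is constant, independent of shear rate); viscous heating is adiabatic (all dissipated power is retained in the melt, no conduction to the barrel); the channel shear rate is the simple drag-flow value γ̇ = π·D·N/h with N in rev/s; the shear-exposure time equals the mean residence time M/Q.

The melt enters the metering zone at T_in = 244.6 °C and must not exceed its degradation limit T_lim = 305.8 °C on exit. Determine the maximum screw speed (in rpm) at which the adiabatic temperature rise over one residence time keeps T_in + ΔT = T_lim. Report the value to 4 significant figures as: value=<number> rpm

Convert throughput: Q = 82.2 kg/h = 82.2/3600 = 0.0228333 kg/s
t_res = M / Q_s = 4.55 / 0.0228333 = 199.27 s
Geometry in SI: D = 110.2 mm → 0.1102 m, h = 7.42 mm → 0.00742 m
ΔT_a = T_lim − T_in = 305.8 °C − 244.6 °C = 61.2 K
Invert ΔT = ηγ̇²t_res/(ρcp) for γ̇: γ̇_max² = ΔT_a ρ cp / (η t_res) = 61.2·898·1665 / (4043·199.27) = 113.579 s⁻²
Take the square root: γ̇_max = √(113.579) = 10.6573 s⁻¹
N_max = γ̇_max h / (πD) = 10.6573·0.00742/(π·0.1102) = 0.228413 rev/s → ×60 = 13.7048 rpm

value=13.70 rpm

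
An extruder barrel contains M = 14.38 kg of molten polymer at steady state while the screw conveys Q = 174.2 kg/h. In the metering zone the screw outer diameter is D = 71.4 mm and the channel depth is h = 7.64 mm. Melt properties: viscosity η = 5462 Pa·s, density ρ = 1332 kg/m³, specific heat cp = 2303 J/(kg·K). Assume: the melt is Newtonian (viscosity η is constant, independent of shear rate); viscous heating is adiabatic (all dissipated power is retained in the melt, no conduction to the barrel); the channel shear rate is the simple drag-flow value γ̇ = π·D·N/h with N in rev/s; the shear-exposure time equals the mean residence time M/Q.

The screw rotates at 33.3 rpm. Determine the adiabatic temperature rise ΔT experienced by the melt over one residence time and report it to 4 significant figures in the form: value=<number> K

Throughput in SI: Q_s = 174.2 kg/h ÷ 3600 s/h = 0.0483889 kg/s
t_res = M / Q_s = 14.38 / 0.0483889 = 297.176 s
Geometry in metres: D = 71.4 mm → 0.0714 m, h = 7.64 mm → 0.00764 m; screw speed N = 33.3 rpm = 0.555 rev/s
γ̇ = π D N / h = (π)(0.0714)(0.555) / 0.00764 = 16.2948 s⁻¹
ΔT = η·γ̇²·t_res / (ρ·cp) = 5462 · (16.2948)² · 297.176 / (1332 · 2303) = 140.495 K

value=140.5 K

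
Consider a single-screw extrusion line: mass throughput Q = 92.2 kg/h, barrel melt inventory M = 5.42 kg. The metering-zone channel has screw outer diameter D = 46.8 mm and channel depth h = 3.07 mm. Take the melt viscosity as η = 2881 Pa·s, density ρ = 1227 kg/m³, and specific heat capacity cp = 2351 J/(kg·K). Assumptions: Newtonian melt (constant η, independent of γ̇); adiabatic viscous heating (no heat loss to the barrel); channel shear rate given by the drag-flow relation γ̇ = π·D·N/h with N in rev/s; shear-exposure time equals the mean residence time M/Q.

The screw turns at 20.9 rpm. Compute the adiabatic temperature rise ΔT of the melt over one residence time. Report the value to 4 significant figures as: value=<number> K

value=58.82 K

Convert throughput: Q = 92.2 kg/h = 92.2/3600 = 0.0256111 kg/s
t_res = M / Q_s = 5.42 ÷ 0.0256111 = 211.627 s
Convert to SI: D = 0.0468 m, h = 0.00307 m, N = 20.9/60 = 0.348333 rev/s
γ̇ = π·D·N / h = π · 0.0468 · 0.348333 / 0.00307 = 16.6822 s⁻¹
ΔT = η·γ̇²·t_res/(ρ·cp) = [2881 × 16.6822² × 211.627] / [1227 × 2351] = 58.8196 K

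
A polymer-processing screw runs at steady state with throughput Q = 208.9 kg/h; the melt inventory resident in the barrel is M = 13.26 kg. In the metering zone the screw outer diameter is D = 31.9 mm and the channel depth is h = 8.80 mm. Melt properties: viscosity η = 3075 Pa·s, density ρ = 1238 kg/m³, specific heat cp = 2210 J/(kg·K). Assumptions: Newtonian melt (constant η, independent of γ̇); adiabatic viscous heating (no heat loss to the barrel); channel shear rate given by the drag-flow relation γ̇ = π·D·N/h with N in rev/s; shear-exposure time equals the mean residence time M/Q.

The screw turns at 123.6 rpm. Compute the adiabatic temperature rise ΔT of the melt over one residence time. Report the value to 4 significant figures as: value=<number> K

Convert throughput: Q = 208.9 kg/h = 208.9/3600 = 0.0580278 kg/s
Mean residence time: t_res = M/Q_s = 13.26 kg / 0.0580278 kg/s = 228.511 s
Convert to SI: D = 0.0319 m, h = 0.0088 m, N = 123.6/60 = 2.06 rev/s
Shear rate: γ̇ = πDN/h = π·0.0319·2.06/0.0088 = 23.4598 s⁻¹
ΔT = η·γ̇²·t_res / (ρ·cp) = 3075 · (23.4598)² · 228.511 / (1238 · 2210) = 141.348 K

value=141.3 K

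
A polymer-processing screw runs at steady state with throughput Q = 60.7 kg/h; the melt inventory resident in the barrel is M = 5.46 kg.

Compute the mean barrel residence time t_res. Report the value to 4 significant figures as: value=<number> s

Q_s = Q / 3600 = 60.7 / 3600 = 0.0168611 kg/s
Mean residence time: t_res = M/Q_s = 5.46 kg / 0.0168611 kg/s = 323.822 s

value=323.8 s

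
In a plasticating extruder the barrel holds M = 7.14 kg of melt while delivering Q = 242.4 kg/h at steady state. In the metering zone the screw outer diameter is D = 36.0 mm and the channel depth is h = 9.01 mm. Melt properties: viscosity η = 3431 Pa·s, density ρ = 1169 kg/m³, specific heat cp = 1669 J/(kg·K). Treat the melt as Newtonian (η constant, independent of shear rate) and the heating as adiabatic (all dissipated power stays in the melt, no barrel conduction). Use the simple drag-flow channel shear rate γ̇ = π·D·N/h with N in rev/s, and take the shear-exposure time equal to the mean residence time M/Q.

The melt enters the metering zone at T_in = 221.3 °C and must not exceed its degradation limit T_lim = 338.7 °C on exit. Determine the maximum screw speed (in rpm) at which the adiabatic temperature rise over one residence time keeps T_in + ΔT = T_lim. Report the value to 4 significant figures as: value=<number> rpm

value=119.9 rpm

Convert throughput: Q = 242.4 kg/h = 242.4/3600 = 0.0673333 kg/s
Mean residence time: t_res = M/Q_s = 7.14 kg / 0.0673333 kg/s = 106.04 s
Geometry in SI: D = 36.0 mm → 0.036 m, h = 9.01 mm → 0.00901 m
ΔT_a = T_lim − T_in = 338.7 − 221.3 = 117.4 K
Invert ΔT = ηγ̇²t_res/(ρcp) for γ̇: γ̇_max² = ΔT_a ρ cp / (η t_res) = 117.4·1169·1669 / (3431·106.04) = 629.579 s⁻²
Take the square root: γ̇_max = √(629.579) = 25.0914 s⁻¹
N_max = γ̇_max h / (πD) = 25.0914·0.00901/(π·0.036) = 1.99893 rev/s → ×60 = 119.936 rpm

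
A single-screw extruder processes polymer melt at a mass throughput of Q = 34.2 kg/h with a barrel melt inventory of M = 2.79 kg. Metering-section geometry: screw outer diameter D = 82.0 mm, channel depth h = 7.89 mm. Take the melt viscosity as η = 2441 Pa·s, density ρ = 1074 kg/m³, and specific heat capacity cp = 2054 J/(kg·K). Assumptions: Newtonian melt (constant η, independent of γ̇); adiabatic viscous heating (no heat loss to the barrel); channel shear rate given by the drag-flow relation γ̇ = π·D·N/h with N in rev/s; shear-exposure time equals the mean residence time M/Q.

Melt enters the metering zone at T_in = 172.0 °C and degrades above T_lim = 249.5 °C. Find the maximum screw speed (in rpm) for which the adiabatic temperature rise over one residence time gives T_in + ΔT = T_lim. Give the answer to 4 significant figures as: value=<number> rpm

value=28.38 rpm

Throughput in SI: Q_s = 34.2 kg/h ÷ 3600 s/h = 0.0095 kg/s
Mean residence time: t_res = M/Q_s = 2.79 kg / 0.0095 kg/s = 293.684 s
D = 82.0 mm = 0.082 m;  h = 7.89 mm = 0.00789 m
ΔT_a = T_lim − T_in = 249.5 − 172.0 = 77.5 K
Invert ΔT = ηγ̇²t_res/(ρcp) for γ̇: γ̇_max² = ΔT_a ρ cp / (η t_res) = 77.5·1074·2054 / (2441·293.684) = 238.483 s⁻²
γ̇_max = √238.483 = 15.4429 s⁻¹
Solve γ̇ = πDN/h for N: N_max = γ̇_max·h/(π·D) = 15.4429 × 0.00789 / (π × 0.082) = 0.472979 rev/s = 28.3788 rpm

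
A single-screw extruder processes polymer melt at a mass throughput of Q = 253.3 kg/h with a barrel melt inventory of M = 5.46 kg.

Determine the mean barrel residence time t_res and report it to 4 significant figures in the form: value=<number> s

Q_s = Q / 3600 = 253.3 / 3600 = 0.0703611 kg/s
t_res = M / Q_s = 5.46 / 0.0703611 = 77.5997 s

value=77.60 s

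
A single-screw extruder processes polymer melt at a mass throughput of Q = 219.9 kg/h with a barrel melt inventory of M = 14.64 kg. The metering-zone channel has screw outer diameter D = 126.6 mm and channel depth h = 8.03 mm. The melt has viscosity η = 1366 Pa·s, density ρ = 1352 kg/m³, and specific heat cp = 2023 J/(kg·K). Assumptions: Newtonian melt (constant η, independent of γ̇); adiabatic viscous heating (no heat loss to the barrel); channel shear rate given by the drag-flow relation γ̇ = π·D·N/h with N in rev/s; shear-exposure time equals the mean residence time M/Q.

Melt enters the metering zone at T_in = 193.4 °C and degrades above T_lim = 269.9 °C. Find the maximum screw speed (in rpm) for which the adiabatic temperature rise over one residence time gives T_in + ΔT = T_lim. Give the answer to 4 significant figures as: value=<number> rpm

Convert throughput: Q = 219.9 kg/h = 219.9/3600 = 0.0610833 kg/s
Mean residence time: t_res = M/Q_s = 14.64 kg / 0.0610833 kg/s = 239.673 s
D = 126.6 mm = 0.1266 m;  h = 8.03 mm = 0.00803 m
Allowable rise: ΔT_a = T_lim − T_in = 269.9 − 193.4 = 76.5 K
γ̇_max² = ΔT_a·ρ·cp/(η·t_res) = 76.5·1352·2023/(1366·239.673) = 639.094 s⁻²
γ̇_max = √639.094 = 25.2803 s⁻¹
Solve γ̇ = πDN/h for N: N_max = γ̇_max·h/(π·D) = 25.2803 × 0.00803 / (π × 0.1266) = 0.510404 rev/s = 30.6243 rpm

value=30.62 rpm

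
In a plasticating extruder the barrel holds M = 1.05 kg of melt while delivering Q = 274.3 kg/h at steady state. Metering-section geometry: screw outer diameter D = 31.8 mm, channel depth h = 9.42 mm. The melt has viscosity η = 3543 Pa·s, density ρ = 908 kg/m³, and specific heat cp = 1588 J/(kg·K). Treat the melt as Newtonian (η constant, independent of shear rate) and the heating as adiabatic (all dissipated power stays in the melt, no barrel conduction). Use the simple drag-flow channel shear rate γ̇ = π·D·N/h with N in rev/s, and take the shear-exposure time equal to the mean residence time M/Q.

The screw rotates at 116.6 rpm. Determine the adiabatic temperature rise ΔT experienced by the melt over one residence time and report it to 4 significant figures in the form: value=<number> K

Q_s = Q / 3600 = 274.3 / 3600 = 0.0761944 kg/s
t_res = M / Q_s = 1.05 / 0.0761944 = 13.7805 s
Geometry in metres: D = 31.8 mm → 0.0318 m, h = 9.42 mm → 0.00942 m; screw speed N = 116.6 rpm = 1.94333 rev/s
Shear rate: γ̇ = πDN/h = π·0.0318·1.94333/0.00942 = 20.6098 s⁻¹
ΔT = η·γ̇²·t_res / (ρ·cp) = 3543 · (20.6098)² · 13.7805 / (908 · 1588) = 14.3829 K

value=14.38 K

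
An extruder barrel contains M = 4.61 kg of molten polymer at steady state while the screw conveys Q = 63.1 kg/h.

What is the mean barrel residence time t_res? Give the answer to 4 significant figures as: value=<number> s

Convert throughput: Q = 63.1 kg/h = 63.1/3600 = 0.0175278 kg/s
t_res = M / Q_s = 4.61 ÷ 0.0175278 = 263.011 s

value=263.0 s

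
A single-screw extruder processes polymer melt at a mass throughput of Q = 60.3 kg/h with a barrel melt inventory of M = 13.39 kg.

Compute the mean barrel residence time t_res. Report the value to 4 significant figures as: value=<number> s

value=799.4 s

Convert throughput: Q = 60.3 kg/h = 60.3/3600 = 0.01675 kg/s
t_res = M / Q_s = 13.39 / 0.01675 = 799.403 s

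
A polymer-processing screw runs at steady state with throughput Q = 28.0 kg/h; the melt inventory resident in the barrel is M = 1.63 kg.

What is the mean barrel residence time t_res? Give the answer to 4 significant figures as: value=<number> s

Throughput in SI: Q_s = 28.0 kg/h ÷ 3600 s/h = 0.00777778 kg/s
t_res = M / Q_s = 1.63 ÷ 0.00777778 = 209.571 s

value=209.6 s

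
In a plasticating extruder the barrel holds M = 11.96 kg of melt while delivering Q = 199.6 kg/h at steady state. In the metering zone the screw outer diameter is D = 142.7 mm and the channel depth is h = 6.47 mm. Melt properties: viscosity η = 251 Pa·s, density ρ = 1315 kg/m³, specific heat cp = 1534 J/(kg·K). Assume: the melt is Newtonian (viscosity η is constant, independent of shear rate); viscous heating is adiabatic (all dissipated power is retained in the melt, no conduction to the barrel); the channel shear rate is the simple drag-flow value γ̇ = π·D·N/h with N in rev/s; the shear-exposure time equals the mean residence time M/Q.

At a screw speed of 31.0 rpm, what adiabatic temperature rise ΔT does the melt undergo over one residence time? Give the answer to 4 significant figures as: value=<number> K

Convert throughput: Q = 199.6 kg/h = 199.6/3600 = 0.0554444 kg/s
t_res = M / Q_s = 11.96 ÷ 0.0554444 = 215.711 s
Geometry in metres: D = 142.7 mm → 0.1427 m, h = 6.47 mm → 0.00647 m; screw speed N = 31.0 rpm = 0.516667 rev/s
γ̇ = π D N / h = (π)(0.1427)(0.516667) / 0.00647 = 35.7998 s⁻¹
Adiabatic rise: ΔT = η γ̇² t_res / (ρ cp) = 251·(35.7998)²·215.711 / (1315·1534) = 34.3998 K

value=34.40 K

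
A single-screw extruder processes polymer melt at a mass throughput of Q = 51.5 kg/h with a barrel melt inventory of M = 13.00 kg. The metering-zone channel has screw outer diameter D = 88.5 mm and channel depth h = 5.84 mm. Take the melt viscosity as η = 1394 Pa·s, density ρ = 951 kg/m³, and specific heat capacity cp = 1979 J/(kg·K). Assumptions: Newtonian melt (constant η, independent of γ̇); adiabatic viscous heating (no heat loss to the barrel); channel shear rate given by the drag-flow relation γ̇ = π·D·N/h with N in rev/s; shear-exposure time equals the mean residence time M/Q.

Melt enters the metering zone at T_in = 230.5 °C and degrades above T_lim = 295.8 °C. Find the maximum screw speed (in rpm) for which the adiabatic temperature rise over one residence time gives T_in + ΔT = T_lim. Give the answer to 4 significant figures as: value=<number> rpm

value=12.41 rpm

Convert throughput: Q = 51.5 kg/h = 51.5/3600 = 0.0143056 kg/s
t_res = M / Q_s = 13.00 ÷ 0.0143056 = 908.738 s
Geometry in SI: D = 88.5 mm → 0.0885 m, h = 5.84 mm → 0.00584 m
ΔT_a = T_lim − T_in = 295.8 − 230.5 = 65.3 K
Invert ΔT = ηγ̇²t_res/(ρcp) for γ̇: γ̇_max² = ΔT_a ρ cp / (η t_res) = 65.3·951·1979 / (1394·908.738) = 97.0148 s⁻²
γ̇_max = sqrt(97.0148) = 9.84961 s⁻¹
N_max = γ̇_max h / (πD) = 9.84961·0.00584/(π·0.0885) = 0.20689 rev/s → ×60 = 12.4134 rpm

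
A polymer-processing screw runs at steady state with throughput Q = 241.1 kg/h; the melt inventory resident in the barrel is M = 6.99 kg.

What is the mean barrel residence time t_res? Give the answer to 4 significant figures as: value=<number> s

Convert throughput: Q = 241.1 kg/h = 241.1/3600 = 0.0669722 kg/s
Mean residence time: t_res = M/Q_s = 6.99 kg / 0.0669722 kg/s = 104.372 s

value=104.4 s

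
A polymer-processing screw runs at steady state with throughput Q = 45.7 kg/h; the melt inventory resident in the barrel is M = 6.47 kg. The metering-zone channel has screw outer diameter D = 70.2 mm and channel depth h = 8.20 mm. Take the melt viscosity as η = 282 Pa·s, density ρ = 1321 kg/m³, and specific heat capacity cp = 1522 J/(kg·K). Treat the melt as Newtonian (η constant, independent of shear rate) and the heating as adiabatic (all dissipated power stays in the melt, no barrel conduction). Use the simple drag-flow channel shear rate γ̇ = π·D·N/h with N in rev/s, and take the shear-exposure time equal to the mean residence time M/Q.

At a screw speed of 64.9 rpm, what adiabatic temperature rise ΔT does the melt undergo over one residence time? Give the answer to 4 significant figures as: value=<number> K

value=60.50 K

Convert throughput: Q = 45.7 kg/h = 45.7/3600 = 0.0126944 kg/s
t_res = M / Q_s = 6.47 / 0.0126944 = 509.672 s
Convert to SI: D = 0.0702 m, h = 0.0082 m, N = 64.9/60 = 1.08167 rev/s
γ̇ = π D N / h = (π)(0.0702)(1.08167) / 0.0082 = 29.0915 s⁻¹
ΔT = η·γ̇²·t_res/(ρ·cp) = [282 × 29.0915² × 509.672] / [1321 × 1522] = 60.5 K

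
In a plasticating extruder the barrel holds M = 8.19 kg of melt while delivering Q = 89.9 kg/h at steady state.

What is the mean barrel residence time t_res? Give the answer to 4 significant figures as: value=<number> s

Convert throughput: Q = 89.9 kg/h = 89.9/3600 = 0.0249722 kg/s
t_res = M / Q_s = 8.19 ÷ 0.0249722 = 327.964 s

value=328.0 s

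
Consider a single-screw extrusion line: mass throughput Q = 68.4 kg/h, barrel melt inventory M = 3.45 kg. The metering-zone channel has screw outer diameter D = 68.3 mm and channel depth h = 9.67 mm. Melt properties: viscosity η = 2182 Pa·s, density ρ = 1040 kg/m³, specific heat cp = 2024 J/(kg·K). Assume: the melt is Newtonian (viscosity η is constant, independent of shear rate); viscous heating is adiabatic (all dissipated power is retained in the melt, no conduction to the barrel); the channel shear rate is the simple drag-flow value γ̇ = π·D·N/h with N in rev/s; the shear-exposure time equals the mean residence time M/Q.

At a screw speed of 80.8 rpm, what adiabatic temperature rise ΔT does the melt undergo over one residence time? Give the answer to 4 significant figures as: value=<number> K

Convert throughput: Q = 68.4 kg/h = 68.4/3600 = 0.019 kg/s
t_res = M / Q_s = 3.45 ÷ 0.019 = 181.579 s
Convert to SI: D = 0.0683 m, h = 0.00967 m, N = 80.8/60 = 1.34667 rev/s
γ̇ = π·D·N / h = π · 0.0683 · 1.34667 / 0.00967 = 29.8816 s⁻¹
Adiabatic rise: ΔT = η γ̇² t_res / (ρ cp) = 2182·(29.8816)²·181.579 / (1040·2024) = 168.068 K

value=168.1 K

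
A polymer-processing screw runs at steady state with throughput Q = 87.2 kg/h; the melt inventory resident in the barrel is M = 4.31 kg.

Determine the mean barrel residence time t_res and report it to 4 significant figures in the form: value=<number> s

value=177.9 s

Convert throughput: Q = 87.2 kg/h = 87.2/3600 = 0.0242222 kg/s
Mean residence time: t_res = M/Q_s = 4.31 kg / 0.0242222 kg/s = 177.936 s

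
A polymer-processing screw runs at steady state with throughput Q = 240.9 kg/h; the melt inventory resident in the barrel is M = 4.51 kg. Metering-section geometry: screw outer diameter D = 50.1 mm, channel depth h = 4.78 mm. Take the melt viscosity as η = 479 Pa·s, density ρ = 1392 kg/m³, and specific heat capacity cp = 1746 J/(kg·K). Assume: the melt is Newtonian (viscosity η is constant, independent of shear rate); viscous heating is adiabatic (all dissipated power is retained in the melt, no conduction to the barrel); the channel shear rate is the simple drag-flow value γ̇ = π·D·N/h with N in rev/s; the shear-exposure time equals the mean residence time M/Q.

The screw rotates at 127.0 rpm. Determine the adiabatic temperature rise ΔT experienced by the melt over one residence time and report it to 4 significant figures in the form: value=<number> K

value=64.52 K

Throughput in SI: Q_s = 240.9 kg/h ÷ 3600 s/h = 0.0669167 kg/s
t_res = M / Q_s = 4.51 / 0.0669167 = 67.3973 s
Geometry in metres: D = 50.1 mm → 0.0501 m, h = 4.78 mm → 0.00478 m; screw speed N = 127.0 rpm = 2.11667 rev/s
γ̇ = π D N / h = (π)(0.0501)(2.11667) / 0.00478 = 69.6967 s⁻¹
ΔT = η·γ̇²·t_res/(ρ·cp) = [479 × 69.6967² × 67.3973] / [1392 × 1746] = 64.5236 K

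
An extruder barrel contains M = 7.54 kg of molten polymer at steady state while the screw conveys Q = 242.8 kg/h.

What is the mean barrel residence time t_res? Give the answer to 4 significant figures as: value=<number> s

value=111.8 s

Q_s = Q / 3600 = 242.8 / 3600 = 0.0674444 kg/s
Mean residence time: t_res = M/Q_s = 7.54 kg / 0.0674444 kg/s = 111.796 s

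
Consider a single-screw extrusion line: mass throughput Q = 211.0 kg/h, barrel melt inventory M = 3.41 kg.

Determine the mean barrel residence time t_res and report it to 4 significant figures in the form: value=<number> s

value=58.18 s

Q_s = Q / 3600 = 211.0 / 3600 = 0.0586111 kg/s
Mean residence time: t_res = M/Q_s = 3.41 kg / 0.0586111 kg/s = 58.1801 s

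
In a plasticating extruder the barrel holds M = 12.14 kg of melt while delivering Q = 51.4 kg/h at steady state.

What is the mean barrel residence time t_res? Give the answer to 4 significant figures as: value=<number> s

Convert throughput: Q = 51.4 kg/h = 51.4/3600 = 0.0142778 kg/s
t_res = M / Q_s = 12.14 / 0.0142778 = 850.272 s

value=850.3 s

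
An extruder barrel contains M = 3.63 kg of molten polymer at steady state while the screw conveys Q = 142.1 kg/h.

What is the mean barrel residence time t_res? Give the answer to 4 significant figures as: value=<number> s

Throughput in SI: Q_s = 142.1 kg/h ÷ 3600 s/h = 0.0394722 kg/s
Mean residence time: t_res = M/Q_s = 3.63 kg / 0.0394722 kg/s = 91.9634 s

value=91.96 s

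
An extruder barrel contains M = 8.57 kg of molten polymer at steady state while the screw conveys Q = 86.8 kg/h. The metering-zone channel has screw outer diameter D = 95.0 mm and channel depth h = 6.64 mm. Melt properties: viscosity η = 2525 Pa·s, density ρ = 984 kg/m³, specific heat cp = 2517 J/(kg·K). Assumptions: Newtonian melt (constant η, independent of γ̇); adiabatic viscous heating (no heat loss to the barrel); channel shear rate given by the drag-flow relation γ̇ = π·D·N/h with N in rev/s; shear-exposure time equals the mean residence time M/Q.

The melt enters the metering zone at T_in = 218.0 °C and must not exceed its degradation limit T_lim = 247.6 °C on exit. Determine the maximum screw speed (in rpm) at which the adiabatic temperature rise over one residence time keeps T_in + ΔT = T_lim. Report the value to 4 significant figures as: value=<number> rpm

Throughput in SI: Q_s = 86.8 kg/h ÷ 3600 s/h = 0.0241111 kg/s
t_res = M / Q_s = 8.57 / 0.0241111 = 355.438 s
D = 95.0 mm = 0.095 m;  h = 6.64 mm = 0.00664 m
ΔT_a = T_lim − T_in = 247.6 °C − 218.0 °C = 29.6 K
γ̇_max² = ΔT_a·ρ·cp / (η·t_res) = [29.6 × 984 × 2517] / [2525 × 355.438] = 81.6855 s⁻²
γ̇_max = sqrt(81.6855) = 9.038 s⁻¹
N_max = γ̇_max h / (πD) = 9.038·0.00664/(π·0.095) = 0.201079 rev/s → ×60 = 12.0648 rpm

value=12.06 rpm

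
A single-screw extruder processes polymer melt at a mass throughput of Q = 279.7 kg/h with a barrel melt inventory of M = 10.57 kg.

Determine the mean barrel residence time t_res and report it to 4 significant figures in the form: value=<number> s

Q_s = Q / 3600 = 279.7 / 3600 = 0.0776944 kg/s
t_res = M / Q_s = 10.57 / 0.0776944 = 136.046 s

value=136.0 s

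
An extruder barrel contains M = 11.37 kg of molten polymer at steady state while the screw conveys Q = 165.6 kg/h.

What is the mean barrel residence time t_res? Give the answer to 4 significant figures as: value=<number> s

Q_s = Q / 3600 = 165.6 / 3600 = 0.046 kg/s
Mean residence time: t_res = M/Q_s = 11.37 kg / 0.046 kg/s = 247.174 s

value=247.2 s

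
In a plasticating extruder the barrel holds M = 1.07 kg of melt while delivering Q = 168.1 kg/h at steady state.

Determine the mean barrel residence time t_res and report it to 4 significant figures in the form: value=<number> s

value=22.91 s

Throughput in SI: Q_s = 168.1 kg/h ÷ 3600 s/h = 0.0466944 kg/s
t_res = M / Q_s = 1.07 / 0.0466944 = 22.9149 s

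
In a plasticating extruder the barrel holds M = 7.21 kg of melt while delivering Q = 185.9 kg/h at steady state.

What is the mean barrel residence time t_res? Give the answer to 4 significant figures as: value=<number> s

Q_s = Q / 3600 = 185.9 / 3600 = 0.0516389 kg/s
t_res = M / Q_s = 7.21 ÷ 0.0516389 = 139.623 s

value=139.6 s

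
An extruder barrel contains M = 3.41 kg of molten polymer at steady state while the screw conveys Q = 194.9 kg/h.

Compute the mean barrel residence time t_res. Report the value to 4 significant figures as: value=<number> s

value=62.99 s

Q_s = Q / 3600 = 194.9 / 3600 = 0.0541389 kg/s
t_res = M / Q_s = 3.41 / 0.0541389 = 62.9861 s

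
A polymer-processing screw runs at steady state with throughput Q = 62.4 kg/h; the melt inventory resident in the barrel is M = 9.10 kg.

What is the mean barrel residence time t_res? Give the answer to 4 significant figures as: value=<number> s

Convert throughput: Q = 62.4 kg/h = 62.4/3600 = 0.0173333 kg/s
t_res = M / Q_s = 9.10 ÷ 0.0173333 = 525 s

value=525.0 s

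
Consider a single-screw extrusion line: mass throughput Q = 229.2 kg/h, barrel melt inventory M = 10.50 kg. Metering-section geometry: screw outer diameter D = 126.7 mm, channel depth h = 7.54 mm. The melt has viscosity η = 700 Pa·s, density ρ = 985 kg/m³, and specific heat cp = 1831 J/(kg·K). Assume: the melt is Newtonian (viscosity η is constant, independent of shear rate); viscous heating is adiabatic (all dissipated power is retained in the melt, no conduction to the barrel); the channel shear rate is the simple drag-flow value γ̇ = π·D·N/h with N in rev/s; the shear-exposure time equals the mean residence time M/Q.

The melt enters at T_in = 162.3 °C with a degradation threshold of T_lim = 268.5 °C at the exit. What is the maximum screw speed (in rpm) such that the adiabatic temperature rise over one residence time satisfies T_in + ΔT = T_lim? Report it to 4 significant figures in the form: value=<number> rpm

Throughput in SI: Q_s = 229.2 kg/h ÷ 3600 s/h = 0.0636667 kg/s
t_res = M / Q_s = 10.50 ÷ 0.0636667 = 164.921 s
Convert to metres: D = 0.1267 m, h = 0.00754 m
Allowable rise: ΔT_a = T_lim − T_in = 268.5 − 162.3 = 106.2 K
γ̇_max² = ΔT_a·ρ·cp / (η·t_res) = [106.2 × 985 × 1831] / [700 × 164.921] = 1659.1 s⁻²
γ̇_max = √1659.1 = 40.7321 s⁻¹
Solve γ̇ = πDN/h for N: N_max = γ̇_max·h/(π·D) = 40.7321 × 0.00754 / (π × 0.1267) = 0.771581 rev/s = 46.2949 rpm

value=46.29 rpm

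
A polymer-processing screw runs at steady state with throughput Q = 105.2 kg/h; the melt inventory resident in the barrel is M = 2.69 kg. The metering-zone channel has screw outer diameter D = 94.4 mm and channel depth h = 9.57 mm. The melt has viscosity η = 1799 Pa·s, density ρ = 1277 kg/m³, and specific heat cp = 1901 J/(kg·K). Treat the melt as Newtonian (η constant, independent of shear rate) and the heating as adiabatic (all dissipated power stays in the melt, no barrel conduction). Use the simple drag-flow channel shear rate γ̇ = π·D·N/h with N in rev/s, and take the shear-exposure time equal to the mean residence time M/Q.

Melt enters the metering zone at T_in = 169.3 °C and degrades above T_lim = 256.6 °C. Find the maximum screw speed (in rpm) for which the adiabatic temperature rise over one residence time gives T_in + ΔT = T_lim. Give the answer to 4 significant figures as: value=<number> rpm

value=69.26 rpm

Throughput in SI: Q_s = 105.2 kg/h ÷ 3600 s/h = 0.0292222 kg/s
Mean residence time: t_res = M/Q_s = 2.69 kg / 0.0292222 kg/s = 92.0532 s
Convert to metres: D = 0.0944 m, h = 0.00957 m
ΔT_a = T_lim − T_in = 256.6 − 169.3 = 87.3 K
γ̇_max² = ΔT_a·ρ·cp/(η·t_res) = 87.3·1277·1901/(1799·92.0532) = 1279.73 s⁻²
Take the square root: γ̇_max = √(1279.73) = 35.7733 s⁻¹
N_max = γ̇_max h / (πD) = 35.7733·0.00957/(π·0.0944) = 1.15438 rev/s → ×60 = 69.2628 rpm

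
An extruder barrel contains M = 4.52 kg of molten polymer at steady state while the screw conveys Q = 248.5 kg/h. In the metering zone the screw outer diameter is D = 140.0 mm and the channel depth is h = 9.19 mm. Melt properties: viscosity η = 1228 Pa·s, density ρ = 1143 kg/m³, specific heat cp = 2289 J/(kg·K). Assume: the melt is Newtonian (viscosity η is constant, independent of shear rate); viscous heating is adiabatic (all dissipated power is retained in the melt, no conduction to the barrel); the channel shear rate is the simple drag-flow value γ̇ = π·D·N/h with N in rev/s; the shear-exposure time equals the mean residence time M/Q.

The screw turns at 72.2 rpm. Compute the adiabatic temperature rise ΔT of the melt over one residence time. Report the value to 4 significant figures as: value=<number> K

Convert throughput: Q = 248.5 kg/h = 248.5/3600 = 0.0690278 kg/s
Mean residence time: t_res = M/Q_s = 4.52 kg / 0.0690278 kg/s = 65.4809 s
Convert to SI: D = 0.14 m, h = 0.00919 m, N = 72.2/60 = 1.20333 rev/s
Shear rate: γ̇ = πDN/h = π·0.14·1.20333/0.00919 = 57.5902 s⁻¹
ΔT = η·γ̇²·t_res / (ρ·cp) = 1228 · (57.5902)² · 65.4809 / (1143 · 2289) = 101.934 K

value=101.9 K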